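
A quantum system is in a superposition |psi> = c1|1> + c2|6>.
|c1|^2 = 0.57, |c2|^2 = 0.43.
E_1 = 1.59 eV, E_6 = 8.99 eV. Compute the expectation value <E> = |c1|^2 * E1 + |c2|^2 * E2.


<E> = |c1|^2 * E1 + |c2|^2 * E2
= 0.57 * 1.59 + 0.43 * 8.99
= 0.9063 + 3.8657
= 4.772 eV

4.772


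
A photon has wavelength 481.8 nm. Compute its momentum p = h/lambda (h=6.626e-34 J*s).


p = h / lambda
= 6.626e-34 / (481.8e-9)
= 6.626e-34 / 4.8180e-07
= 1.3753e-27 kg*m/s

1.3753e-27


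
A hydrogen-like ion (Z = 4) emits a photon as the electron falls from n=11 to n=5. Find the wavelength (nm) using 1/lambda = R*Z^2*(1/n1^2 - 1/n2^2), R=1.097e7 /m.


1/lambda = R * Z^2 * (1/n1^2 - 1/n2^2)
= 1.097e7 * 4^2 * (1/5^2 - 1/11^2)
= 1.097e7 * 16 * (0.04 - 0.008264)
= 5.5702e+06 /m
lambda = 1 / 5.5702e+06
= 179.5261 nm

179.5261


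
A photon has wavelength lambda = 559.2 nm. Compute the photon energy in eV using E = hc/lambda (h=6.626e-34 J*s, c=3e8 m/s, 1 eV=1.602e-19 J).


E = hc / lambda
= (6.626e-34)(3e8) / (559.2e-9)
= 1.9878e-25 / 5.5920e-07
= 3.5547e-19 J
Converting to eV: 3.5547e-19 / 1.602e-19
= 2.2189 eV

2.2189


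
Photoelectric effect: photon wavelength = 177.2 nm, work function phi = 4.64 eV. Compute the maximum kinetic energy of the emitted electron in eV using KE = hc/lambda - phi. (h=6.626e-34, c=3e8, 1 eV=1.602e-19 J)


E_photon = hc / lambda
= (6.626e-34)(3e8) / (177.2e-9)
= 1.1218e-18 J
= 7.0024 eV
KE = E_photon - phi
= 7.0024 - 4.64
= 2.3624 eV

2.3624


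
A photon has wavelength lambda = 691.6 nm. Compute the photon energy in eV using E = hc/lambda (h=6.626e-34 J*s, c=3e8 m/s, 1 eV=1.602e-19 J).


E = hc / lambda
= (6.626e-34)(3e8) / (691.6e-9)
= 1.9878e-25 / 6.9160e-07
= 2.8742e-19 J
Converting to eV: 2.8742e-19 / 1.602e-19
= 1.7941 eV

1.7941


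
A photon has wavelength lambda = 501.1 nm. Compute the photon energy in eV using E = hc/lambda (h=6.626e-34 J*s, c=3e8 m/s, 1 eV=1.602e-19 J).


E = hc / lambda
= (6.626e-34)(3e8) / (501.1e-9)
= 1.9878e-25 / 5.0110e-07
= 3.9669e-19 J
Converting to eV: 3.9669e-19 / 1.602e-19
= 2.4762 eV

2.4762


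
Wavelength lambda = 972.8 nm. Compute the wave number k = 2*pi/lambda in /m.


k = 2 * pi / lambda
= 6.2832 / (972.8e-9)
= 6.2832 / 9.7280e-07
= 6.4589e+06 /m

6.4589e+06


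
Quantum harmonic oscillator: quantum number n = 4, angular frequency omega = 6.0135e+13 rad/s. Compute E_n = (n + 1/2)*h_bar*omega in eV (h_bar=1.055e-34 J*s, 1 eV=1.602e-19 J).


E = (n + 1/2) * h_bar * omega
= (4 + 0.5) * 1.055e-34 * 6.0135e+13
= 4.5 * 6.3442e-21
= 2.8549e-20 J
= 0.1782 eV

0.1782


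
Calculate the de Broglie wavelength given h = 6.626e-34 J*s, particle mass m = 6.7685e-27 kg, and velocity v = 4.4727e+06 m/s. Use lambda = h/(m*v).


lambda = h / (m * v)
= 6.626e-34 / (6.7685e-27 * 4.4727e+06)
= 6.626e-34 / 3.0273e-20
= 2.1887e-14 m

2.1887e-14


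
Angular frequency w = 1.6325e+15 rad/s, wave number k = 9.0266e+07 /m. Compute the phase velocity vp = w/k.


vp = w / k
= 1.6325e+15 / 9.0266e+07
= 1.8085e+07 m/s

1.8085e+07


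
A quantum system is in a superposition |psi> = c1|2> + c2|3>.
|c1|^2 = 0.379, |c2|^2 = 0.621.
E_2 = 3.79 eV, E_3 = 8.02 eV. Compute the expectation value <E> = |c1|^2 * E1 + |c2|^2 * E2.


<E> = |c1|^2 * E1 + |c2|^2 * E2
= 0.379 * 3.79 + 0.621 * 8.02
= 1.4364 + 4.9804
= 6.4168 eV

6.4168


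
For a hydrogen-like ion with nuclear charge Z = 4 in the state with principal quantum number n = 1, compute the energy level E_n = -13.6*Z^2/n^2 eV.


E_n = -13.6 * Z^2 / n^2
= -13.6 * 4^2 / 1^2
= -13.6 * 16 / 1
= -217.6 eV

-217.6


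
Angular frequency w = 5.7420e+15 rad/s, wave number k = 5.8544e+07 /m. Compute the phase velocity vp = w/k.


vp = w / k
= 5.7420e+15 / 5.8544e+07
= 9.8080e+07 m/s

9.8080e+07


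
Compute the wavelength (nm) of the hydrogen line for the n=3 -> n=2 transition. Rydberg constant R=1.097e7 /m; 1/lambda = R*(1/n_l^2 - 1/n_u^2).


1/lambda = R * (1/n_l^2 - 1/n_u^2)
= 1.097e7 * (1/2^2 - 1/3^2)
= 1.097e7 * (0.25 - 0.111111)
= 1.097e7 * 0.138889
= 1.5236e+06 /m
lambda = 1 / 1.5236e+06 = 656.3355 nm

656.3355


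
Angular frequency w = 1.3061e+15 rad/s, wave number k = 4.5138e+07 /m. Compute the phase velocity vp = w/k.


vp = w / k
= 1.3061e+15 / 4.5138e+07
= 2.8936e+07 m/s

2.8936e+07


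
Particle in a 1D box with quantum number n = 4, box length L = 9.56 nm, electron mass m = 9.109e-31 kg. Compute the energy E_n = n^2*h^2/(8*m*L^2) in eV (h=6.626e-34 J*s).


E = n^2 * h^2 / (8 * m * L^2)
= 4^2 * (6.626e-34)^2 / (8 * 9.109e-31 * (9.56e-9)^2)
= 16 * 4.3904e-67 / (8 * 9.109e-31 * 9.1394e-17)
= 1.0547e-20 J
= 0.0658 eV

0.0658


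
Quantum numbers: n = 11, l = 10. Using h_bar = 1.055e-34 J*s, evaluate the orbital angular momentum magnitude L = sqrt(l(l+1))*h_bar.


L = sqrt(l*(l+1)) * h_bar
= sqrt(10 * 11) * 1.055e-34
= sqrt(110) * 1.055e-34
= 10.4881 * 1.055e-34
= 1.1065e-33 J*s

1.1065e-33


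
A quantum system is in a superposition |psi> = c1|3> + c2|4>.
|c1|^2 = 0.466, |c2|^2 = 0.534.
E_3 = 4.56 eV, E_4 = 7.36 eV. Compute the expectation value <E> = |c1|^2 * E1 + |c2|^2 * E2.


<E> = |c1|^2 * E1 + |c2|^2 * E2
= 0.466 * 4.56 + 0.534 * 7.36
= 2.125 + 3.9302
= 6.0552 eV

6.0552


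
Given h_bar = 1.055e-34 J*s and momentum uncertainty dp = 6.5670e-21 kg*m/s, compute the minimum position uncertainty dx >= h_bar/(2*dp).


dx = h_bar / (2 * dp)
= 1.055e-34 / (2 * 6.5670e-21)
= 1.055e-34 / 1.3134e-20
= 8.0326e-15 m

8.0326e-15


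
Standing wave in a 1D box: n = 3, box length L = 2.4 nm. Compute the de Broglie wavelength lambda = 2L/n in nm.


lambda = 2L / n
= 2 * 2.4 / 3
= 4.8 / 3
= 1.6 nm

1.6


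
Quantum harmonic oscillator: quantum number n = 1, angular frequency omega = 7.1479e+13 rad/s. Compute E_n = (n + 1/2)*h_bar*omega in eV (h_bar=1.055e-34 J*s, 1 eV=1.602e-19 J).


E = (n + 1/2) * h_bar * omega
= (1 + 0.5) * 1.055e-34 * 7.1479e+13
= 1.5 * 7.5410e-21
= 1.1312e-20 J
= 0.0706 eV

0.0706


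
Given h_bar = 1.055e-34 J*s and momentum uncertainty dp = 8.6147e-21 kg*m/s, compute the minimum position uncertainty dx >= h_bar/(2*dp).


dx = h_bar / (2 * dp)
= 1.055e-34 / (2 * 8.6147e-21)
= 1.055e-34 / 1.7229e-20
= 6.1233e-15 m

6.1233e-15


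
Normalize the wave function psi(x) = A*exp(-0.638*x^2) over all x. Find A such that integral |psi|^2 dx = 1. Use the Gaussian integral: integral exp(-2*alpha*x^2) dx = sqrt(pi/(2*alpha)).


integral |psi|^2 dx = A^2 * sqrt(pi/(2*alpha)) = 1
A^2 = sqrt(2*alpha/pi)
= sqrt(2 * 0.638 / pi)
= 0.63731
A = sqrt(0.63731)
= 0.7983

0.7983


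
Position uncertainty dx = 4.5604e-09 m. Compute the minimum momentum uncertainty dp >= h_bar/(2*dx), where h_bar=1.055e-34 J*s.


dp = h_bar / (2 * dx)
= 1.055e-34 / (2 * 4.5604e-09)
= 1.055e-34 / 9.1208e-09
= 1.1567e-26 kg*m/s

1.1567e-26


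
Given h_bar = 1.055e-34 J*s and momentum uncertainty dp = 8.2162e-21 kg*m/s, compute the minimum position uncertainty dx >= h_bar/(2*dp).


dx = h_bar / (2 * dp)
= 1.055e-34 / (2 * 8.2162e-21)
= 1.055e-34 / 1.6432e-20
= 6.4202e-15 m

6.4202e-15


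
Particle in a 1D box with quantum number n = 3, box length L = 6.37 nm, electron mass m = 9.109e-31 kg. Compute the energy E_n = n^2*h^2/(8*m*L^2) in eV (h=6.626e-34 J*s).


E = n^2 * h^2 / (8 * m * L^2)
= 3^2 * (6.626e-34)^2 / (8 * 9.109e-31 * (6.37e-9)^2)
= 9 * 4.3904e-67 / (8 * 9.109e-31 * 4.0577e-17)
= 1.3363e-20 J
= 0.0834 eV

0.0834


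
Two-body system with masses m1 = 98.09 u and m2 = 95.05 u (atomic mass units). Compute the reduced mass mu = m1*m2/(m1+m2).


mu = m1 * m2 / (m1 + m2)
= 98.09 * 95.05 / (98.09 + 95.05)
= 9323.4545 / 193.14
= 48.273 u

48.273


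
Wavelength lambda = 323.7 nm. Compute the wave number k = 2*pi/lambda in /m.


k = 2 * pi / lambda
= 6.2832 / (323.7e-9)
= 6.2832 / 3.2370e-07
= 1.9411e+07 /m

1.9411e+07


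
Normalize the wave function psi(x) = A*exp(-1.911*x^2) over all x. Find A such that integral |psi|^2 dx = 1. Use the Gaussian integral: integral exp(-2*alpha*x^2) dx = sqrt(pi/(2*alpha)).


integral |psi|^2 dx = A^2 * sqrt(pi/(2*alpha)) = 1
A^2 = sqrt(2*alpha/pi)
= sqrt(2 * 1.911 / pi)
= 1.102987
A = sqrt(1.102987)
= 1.0502

1.0502


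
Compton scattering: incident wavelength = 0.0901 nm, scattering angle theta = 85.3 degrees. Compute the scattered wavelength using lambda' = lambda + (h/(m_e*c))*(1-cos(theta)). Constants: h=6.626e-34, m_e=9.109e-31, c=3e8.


Compton wavelength: h/(m_e*c) = 2.4247e-12 m
d_lambda = 2.4247e-12 * (1 - cos(85.3 deg))
= 2.4247e-12 * 0.918061
= 2.2260e-12 m = 0.002226 nm
lambda' = 0.0901 + 0.002226
= 0.092326 nm

0.092326


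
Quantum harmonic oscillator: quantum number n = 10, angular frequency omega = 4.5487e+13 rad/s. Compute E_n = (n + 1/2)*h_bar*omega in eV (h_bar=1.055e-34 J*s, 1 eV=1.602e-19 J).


E = (n + 1/2) * h_bar * omega
= (10 + 0.5) * 1.055e-34 * 4.5487e+13
= 10.5 * 4.7989e-21
= 5.0388e-20 J
= 0.3145 eV

0.3145


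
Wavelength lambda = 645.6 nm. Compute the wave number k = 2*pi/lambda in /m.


k = 2 * pi / lambda
= 6.2832 / (645.6e-9)
= 6.2832 / 6.4560e-07
= 9.7323e+06 /m

9.7323e+06


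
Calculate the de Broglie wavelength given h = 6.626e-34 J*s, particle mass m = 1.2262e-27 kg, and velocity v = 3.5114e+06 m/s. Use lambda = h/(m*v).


lambda = h / (m * v)
= 6.626e-34 / (1.2262e-27 * 3.5114e+06)
= 6.626e-34 / 4.3057e-21
= 1.5389e-13 m

1.5389e-13


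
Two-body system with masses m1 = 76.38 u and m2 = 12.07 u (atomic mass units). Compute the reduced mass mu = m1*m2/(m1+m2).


mu = m1 * m2 / (m1 + m2)
= 76.38 * 12.07 / (76.38 + 12.07)
= 921.9066 / 88.45
= 10.4229 u

10.4229


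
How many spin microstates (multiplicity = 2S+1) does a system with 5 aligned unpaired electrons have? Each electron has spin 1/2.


Total spin S = N * (1/2) = 5 * 0.5 = 2.5
Spin multiplicity = 2S + 1
= 2 * 2.5 + 1
= 6

6


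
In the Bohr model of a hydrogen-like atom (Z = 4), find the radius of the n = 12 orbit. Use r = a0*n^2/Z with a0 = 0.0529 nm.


r = a0 * n^2 / Z
= 0.0529 * 12^2 / 4
= 0.0529 * 144 / 4
= 1.9044 nm

1.9044


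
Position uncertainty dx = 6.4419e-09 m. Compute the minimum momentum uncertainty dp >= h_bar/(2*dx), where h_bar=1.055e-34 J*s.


dp = h_bar / (2 * dx)
= 1.055e-34 / (2 * 6.4419e-09)
= 1.055e-34 / 1.2884e-08
= 8.1886e-27 kg*m/s

8.1886e-27


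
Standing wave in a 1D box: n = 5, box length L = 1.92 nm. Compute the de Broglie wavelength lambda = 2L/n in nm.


lambda = 2L / n
= 2 * 1.92 / 5
= 3.84 / 5
= 0.768 nm

0.768


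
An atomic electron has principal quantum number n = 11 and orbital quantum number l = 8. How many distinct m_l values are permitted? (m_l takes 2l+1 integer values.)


m_l ranges from -l to +l in integer steps
So m_l goes from -8 to +8
Count = 2l + 1 = 2*8 + 1
= 17

17


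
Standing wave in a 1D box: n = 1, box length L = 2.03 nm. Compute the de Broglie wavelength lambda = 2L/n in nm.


lambda = 2L / n
= 2 * 2.03 / 1
= 4.06 / 1
= 4.06 nm

4.06


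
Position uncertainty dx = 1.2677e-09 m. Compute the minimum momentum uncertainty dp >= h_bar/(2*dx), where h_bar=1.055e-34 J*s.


dp = h_bar / (2 * dx)
= 1.055e-34 / (2 * 1.2677e-09)
= 1.055e-34 / 2.5354e-09
= 4.1611e-26 kg*m/s

4.1611e-26


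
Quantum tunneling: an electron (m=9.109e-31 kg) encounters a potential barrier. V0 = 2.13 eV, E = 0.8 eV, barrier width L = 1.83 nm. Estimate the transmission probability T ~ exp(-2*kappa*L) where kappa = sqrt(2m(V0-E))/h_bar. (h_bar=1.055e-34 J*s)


V0 - E = 1.33 eV = 2.1307e-19 J
kappa = sqrt(2 * m * (V0-E)) / h_bar
= sqrt(2 * 9.109e-31 * 2.1307e-19) / 1.055e-34
= 5.9055e+09 /m
2*kappa*L = 2 * 5.9055e+09 * 1.83e-9
= 21.614
T = exp(-21.614) = 4.103359e-10

4.103359e-10


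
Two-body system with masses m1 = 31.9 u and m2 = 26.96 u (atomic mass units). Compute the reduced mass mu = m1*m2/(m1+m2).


mu = m1 * m2 / (m1 + m2)
= 31.9 * 26.96 / (31.9 + 26.96)
= 860.024 / 58.86
= 14.6113 u

14.6113


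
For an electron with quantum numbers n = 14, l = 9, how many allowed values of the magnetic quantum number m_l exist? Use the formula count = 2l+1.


m_l ranges from -l to +l in integer steps
So m_l goes from -9 to +9
Count = 2l + 1 = 2*9 + 1
= 19

19


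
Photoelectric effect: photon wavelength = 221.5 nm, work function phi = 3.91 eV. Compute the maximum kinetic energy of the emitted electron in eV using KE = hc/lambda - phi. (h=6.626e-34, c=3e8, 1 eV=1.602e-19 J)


E_photon = hc / lambda
= (6.626e-34)(3e8) / (221.5e-9)
= 8.9743e-19 J
= 5.6019 eV
KE = E_photon - phi
= 5.6019 - 3.91
= 1.6919 eV

1.6919


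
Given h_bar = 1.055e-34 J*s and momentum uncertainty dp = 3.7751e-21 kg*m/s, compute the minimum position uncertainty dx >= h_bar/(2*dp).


dx = h_bar / (2 * dp)
= 1.055e-34 / (2 * 3.7751e-21)
= 1.055e-34 / 7.5502e-21
= 1.3973e-14 m

1.3973e-14


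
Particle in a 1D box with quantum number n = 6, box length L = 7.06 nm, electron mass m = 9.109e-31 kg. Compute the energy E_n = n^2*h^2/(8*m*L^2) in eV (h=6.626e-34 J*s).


E = n^2 * h^2 / (8 * m * L^2)
= 6^2 * (6.626e-34)^2 / (8 * 9.109e-31 * (7.06e-9)^2)
= 36 * 4.3904e-67 / (8 * 9.109e-31 * 4.9844e-17)
= 4.3515e-20 J
= 0.2716 eV

0.2716


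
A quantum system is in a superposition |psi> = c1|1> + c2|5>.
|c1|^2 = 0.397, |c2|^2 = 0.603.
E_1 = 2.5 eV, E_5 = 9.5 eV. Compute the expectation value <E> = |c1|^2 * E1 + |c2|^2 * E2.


<E> = |c1|^2 * E1 + |c2|^2 * E2
= 0.397 * 2.5 + 0.603 * 9.5
= 0.9925 + 5.7285
= 6.721 eV

6.721


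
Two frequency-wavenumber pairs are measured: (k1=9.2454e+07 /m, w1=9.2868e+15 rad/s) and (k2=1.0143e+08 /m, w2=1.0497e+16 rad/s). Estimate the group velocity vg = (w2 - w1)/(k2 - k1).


vg = (w2 - w1) / (k2 - k1)
= (1.0497e+16 - 9.2868e+15) / (1.0143e+08 - 9.2454e+07)
= 1.2102e+15 / 8.9760e+06
= 1.3483e+08 m/s

1.3483e+08


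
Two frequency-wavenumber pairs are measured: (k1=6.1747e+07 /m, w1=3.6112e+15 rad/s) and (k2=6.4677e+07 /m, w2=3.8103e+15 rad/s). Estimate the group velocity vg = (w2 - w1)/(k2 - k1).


vg = (w2 - w1) / (k2 - k1)
= (3.8103e+15 - 3.6112e+15) / (6.4677e+07 - 6.1747e+07)
= 1.9910e+14 / 2.9300e+06
= 6.7952e+07 m/s

6.7952e+07


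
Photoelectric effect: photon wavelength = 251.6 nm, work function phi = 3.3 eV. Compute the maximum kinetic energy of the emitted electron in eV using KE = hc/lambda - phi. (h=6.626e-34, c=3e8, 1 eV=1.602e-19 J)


E_photon = hc / lambda
= (6.626e-34)(3e8) / (251.6e-9)
= 7.9006e-19 J
= 4.9317 eV
KE = E_photon - phi
= 4.9317 - 3.3
= 1.6317 eV

1.6317


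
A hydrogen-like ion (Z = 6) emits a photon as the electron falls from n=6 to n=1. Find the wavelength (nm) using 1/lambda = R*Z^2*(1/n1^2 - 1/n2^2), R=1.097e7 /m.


1/lambda = R * Z^2 * (1/n1^2 - 1/n2^2)
= 1.097e7 * 6^2 * (1/1^2 - 1/6^2)
= 1.097e7 * 36 * (1.0 - 0.027778)
= 3.8395e+08 /m
lambda = 1 / 3.8395e+08
= 2.6045 nm

2.6045


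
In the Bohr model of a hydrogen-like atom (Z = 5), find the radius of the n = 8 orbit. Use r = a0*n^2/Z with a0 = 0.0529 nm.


r = a0 * n^2 / Z
= 0.0529 * 8^2 / 5
= 0.0529 * 64 / 5
= 0.6771 nm

0.6771


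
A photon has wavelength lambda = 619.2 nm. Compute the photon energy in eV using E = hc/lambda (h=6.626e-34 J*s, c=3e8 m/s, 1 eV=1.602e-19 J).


E = hc / lambda
= (6.626e-34)(3e8) / (619.2e-9)
= 1.9878e-25 / 6.1920e-07
= 3.2103e-19 J
Converting to eV: 3.2103e-19 / 1.602e-19
= 2.0039 eV

2.0039


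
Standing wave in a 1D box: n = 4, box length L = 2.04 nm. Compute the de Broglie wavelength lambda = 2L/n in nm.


lambda = 2L / n
= 2 * 2.04 / 4
= 4.08 / 4
= 1.02 nm

1.02


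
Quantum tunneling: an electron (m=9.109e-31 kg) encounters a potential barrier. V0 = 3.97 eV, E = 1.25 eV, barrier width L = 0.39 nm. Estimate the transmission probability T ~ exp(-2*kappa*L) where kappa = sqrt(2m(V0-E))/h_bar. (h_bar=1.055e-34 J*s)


V0 - E = 2.72 eV = 4.3574e-19 J
kappa = sqrt(2 * m * (V0-E)) / h_bar
= sqrt(2 * 9.109e-31 * 4.3574e-19) / 1.055e-34
= 8.4453e+09 /m
2*kappa*L = 2 * 8.4453e+09 * 0.39e-9
= 6.5873
T = exp(-6.5873) = 1.377739e-03

1.377739e-03


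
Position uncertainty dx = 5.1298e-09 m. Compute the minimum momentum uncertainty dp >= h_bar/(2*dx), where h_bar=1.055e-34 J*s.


dp = h_bar / (2 * dx)
= 1.055e-34 / (2 * 5.1298e-09)
= 1.055e-34 / 1.0260e-08
= 1.0283e-26 kg*m/s

1.0283e-26


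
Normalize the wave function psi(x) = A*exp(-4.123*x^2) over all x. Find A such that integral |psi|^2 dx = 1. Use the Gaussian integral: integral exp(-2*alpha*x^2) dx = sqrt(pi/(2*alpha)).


integral |psi|^2 dx = A^2 * sqrt(pi/(2*alpha)) = 1
A^2 = sqrt(2*alpha/pi)
= sqrt(2 * 4.123 / pi)
= 1.620118
A = sqrt(1.620118)
= 1.2728

1.2728


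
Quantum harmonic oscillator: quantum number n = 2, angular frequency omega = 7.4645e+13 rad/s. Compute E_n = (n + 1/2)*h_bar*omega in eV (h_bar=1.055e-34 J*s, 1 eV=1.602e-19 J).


E = (n + 1/2) * h_bar * omega
= (2 + 0.5) * 1.055e-34 * 7.4645e+13
= 2.5 * 7.8750e-21
= 1.9688e-20 J
= 0.1229 eV

0.1229


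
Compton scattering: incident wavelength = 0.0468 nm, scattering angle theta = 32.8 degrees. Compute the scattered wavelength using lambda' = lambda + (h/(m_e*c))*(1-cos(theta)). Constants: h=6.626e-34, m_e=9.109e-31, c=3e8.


Compton wavelength: h/(m_e*c) = 2.4247e-12 m
d_lambda = 2.4247e-12 * (1 - cos(32.8 deg))
= 2.4247e-12 * 0.159433
= 3.8658e-13 m = 0.000387 nm
lambda' = 0.0468 + 0.000387
= 0.047187 nm

0.047187


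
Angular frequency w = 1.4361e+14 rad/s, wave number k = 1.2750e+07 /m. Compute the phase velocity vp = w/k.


vp = w / k
= 1.4361e+14 / 1.2750e+07
= 1.1264e+07 m/s

1.1264e+07


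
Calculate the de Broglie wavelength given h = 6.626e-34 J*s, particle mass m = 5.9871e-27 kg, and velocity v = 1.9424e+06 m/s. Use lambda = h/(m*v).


lambda = h / (m * v)
= 6.626e-34 / (5.9871e-27 * 1.9424e+06)
= 6.626e-34 / 1.1629e-20
= 5.6977e-14 m

5.6977e-14


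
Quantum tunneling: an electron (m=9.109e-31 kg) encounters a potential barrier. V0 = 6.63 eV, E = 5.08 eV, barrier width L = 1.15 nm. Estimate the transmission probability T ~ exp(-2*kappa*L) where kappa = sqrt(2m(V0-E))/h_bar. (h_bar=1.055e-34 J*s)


V0 - E = 1.55 eV = 2.4831e-19 J
kappa = sqrt(2 * m * (V0-E)) / h_bar
= sqrt(2 * 9.109e-31 * 2.4831e-19) / 1.055e-34
= 6.3752e+09 /m
2*kappa*L = 2 * 6.3752e+09 * 1.15e-9
= 14.663
T = exp(-14.663) = 4.284894e-07

4.284894e-07


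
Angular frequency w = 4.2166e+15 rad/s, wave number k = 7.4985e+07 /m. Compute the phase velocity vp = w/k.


vp = w / k
= 4.2166e+15 / 7.4985e+07
= 5.6233e+07 m/s

5.6233e+07


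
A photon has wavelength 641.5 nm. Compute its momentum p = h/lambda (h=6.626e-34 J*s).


p = h / lambda
= 6.626e-34 / (641.5e-9)
= 6.626e-34 / 6.4150e-07
= 1.0329e-27 kg*m/s

1.0329e-27


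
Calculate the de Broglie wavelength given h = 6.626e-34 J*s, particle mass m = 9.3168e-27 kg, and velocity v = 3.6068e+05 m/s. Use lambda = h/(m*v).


lambda = h / (m * v)
= 6.626e-34 / (9.3168e-27 * 3.6068e+05)
= 6.626e-34 / 3.3604e-21
= 1.9718e-13 m

1.9718e-13


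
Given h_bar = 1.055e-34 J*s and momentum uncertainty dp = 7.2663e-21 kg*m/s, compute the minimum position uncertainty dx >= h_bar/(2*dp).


dx = h_bar / (2 * dp)
= 1.055e-34 / (2 * 7.2663e-21)
= 1.055e-34 / 1.4533e-20
= 7.2595e-15 m

7.2595e-15


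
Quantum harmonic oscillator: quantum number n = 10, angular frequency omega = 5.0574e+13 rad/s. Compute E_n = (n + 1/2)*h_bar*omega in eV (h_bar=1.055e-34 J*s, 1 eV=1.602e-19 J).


E = (n + 1/2) * h_bar * omega
= (10 + 0.5) * 1.055e-34 * 5.0574e+13
= 10.5 * 5.3356e-21
= 5.6023e-20 J
= 0.3497 eV

0.3497


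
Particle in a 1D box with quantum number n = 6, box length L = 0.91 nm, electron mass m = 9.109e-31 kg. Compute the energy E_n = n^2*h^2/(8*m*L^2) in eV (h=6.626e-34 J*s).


E = n^2 * h^2 / (8 * m * L^2)
= 6^2 * (6.626e-34)^2 / (8 * 9.109e-31 * (0.91e-9)^2)
= 36 * 4.3904e-67 / (8 * 9.109e-31 * 8.2810e-19)
= 2.6192e-18 J
= 16.3493 eV

16.3493


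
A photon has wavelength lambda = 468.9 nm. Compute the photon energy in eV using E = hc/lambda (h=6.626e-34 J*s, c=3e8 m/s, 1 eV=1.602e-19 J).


E = hc / lambda
= (6.626e-34)(3e8) / (468.9e-9)
= 1.9878e-25 / 4.6890e-07
= 4.2393e-19 J
Converting to eV: 4.2393e-19 / 1.602e-19
= 2.6462 eV

2.6462


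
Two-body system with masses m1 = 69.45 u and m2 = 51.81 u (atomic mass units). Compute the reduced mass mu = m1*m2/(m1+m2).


mu = m1 * m2 / (m1 + m2)
= 69.45 * 51.81 / (69.45 + 51.81)
= 3598.2045 / 121.26
= 29.6735 u

29.6735


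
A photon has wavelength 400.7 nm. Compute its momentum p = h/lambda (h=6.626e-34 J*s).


p = h / lambda
= 6.626e-34 / (400.7e-9)
= 6.626e-34 / 4.0070e-07
= 1.6536e-27 kg*m/s

1.6536e-27


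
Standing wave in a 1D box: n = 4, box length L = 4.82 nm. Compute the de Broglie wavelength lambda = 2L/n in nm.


lambda = 2L / n
= 2 * 4.82 / 4
= 9.64 / 4
= 2.41 nm

2.41


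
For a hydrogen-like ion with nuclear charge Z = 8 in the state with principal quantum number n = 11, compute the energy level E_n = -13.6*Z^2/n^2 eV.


E_n = -13.6 * Z^2 / n^2
= -13.6 * 8^2 / 11^2
= -13.6 * 64 / 121
= -7.1934 eV

-7.1934


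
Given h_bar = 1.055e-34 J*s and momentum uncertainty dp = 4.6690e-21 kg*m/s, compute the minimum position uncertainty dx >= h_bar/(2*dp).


dx = h_bar / (2 * dp)
= 1.055e-34 / (2 * 4.6690e-21)
= 1.055e-34 / 9.3380e-21
= 1.1298e-14 m

1.1298e-14


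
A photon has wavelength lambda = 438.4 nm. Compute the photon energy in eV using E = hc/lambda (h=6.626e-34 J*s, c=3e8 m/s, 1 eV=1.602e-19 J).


E = hc / lambda
= (6.626e-34)(3e8) / (438.4e-9)
= 1.9878e-25 / 4.3840e-07
= 4.5342e-19 J
Converting to eV: 4.5342e-19 / 1.602e-19
= 2.8303 eV

2.8303


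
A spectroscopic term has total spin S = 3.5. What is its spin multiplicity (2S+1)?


Spin multiplicity = 2S + 1
= 2 * 3.5 + 1
= 7.0 + 1
= 8

8


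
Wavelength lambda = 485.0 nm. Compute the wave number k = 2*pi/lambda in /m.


k = 2 * pi / lambda
= 6.2832 / (485.0e-9)
= 6.2832 / 4.8500e-07
= 1.2955e+07 /m

1.2955e+07


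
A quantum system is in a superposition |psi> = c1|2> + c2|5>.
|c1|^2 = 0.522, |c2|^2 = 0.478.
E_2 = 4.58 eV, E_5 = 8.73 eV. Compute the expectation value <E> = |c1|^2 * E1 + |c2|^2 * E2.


<E> = |c1|^2 * E1 + |c2|^2 * E2
= 0.522 * 4.58 + 0.478 * 8.73
= 2.3908 + 4.1729
= 6.5637 eV

6.5637


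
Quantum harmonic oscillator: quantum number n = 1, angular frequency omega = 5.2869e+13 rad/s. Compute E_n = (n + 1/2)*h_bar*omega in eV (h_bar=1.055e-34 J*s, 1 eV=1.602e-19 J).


E = (n + 1/2) * h_bar * omega
= (1 + 0.5) * 1.055e-34 * 5.2869e+13
= 1.5 * 5.5777e-21
= 8.3665e-21 J
= 0.0522 eV

0.0522


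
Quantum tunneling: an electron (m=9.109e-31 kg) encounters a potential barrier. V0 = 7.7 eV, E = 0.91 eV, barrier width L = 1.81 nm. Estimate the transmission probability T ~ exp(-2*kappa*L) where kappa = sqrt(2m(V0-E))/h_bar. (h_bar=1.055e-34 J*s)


V0 - E = 6.79 eV = 1.0878e-18 J
kappa = sqrt(2 * m * (V0-E)) / h_bar
= sqrt(2 * 9.109e-31 * 1.0878e-18) / 1.055e-34
= 1.3343e+10 /m
2*kappa*L = 2 * 1.3343e+10 * 1.81e-9
= 48.3028
T = exp(-48.3028) = 1.052801e-21

1.052801e-21


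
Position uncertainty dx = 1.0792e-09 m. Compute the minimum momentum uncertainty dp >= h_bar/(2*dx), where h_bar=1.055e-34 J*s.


dp = h_bar / (2 * dx)
= 1.055e-34 / (2 * 1.0792e-09)
= 1.055e-34 / 2.1584e-09
= 4.8879e-26 kg*m/s

4.8879e-26


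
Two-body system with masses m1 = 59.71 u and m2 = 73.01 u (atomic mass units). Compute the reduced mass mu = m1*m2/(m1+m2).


mu = m1 * m2 / (m1 + m2)
= 59.71 * 73.01 / (59.71 + 73.01)
= 4359.4271 / 132.72
= 32.8468 u

32.8468


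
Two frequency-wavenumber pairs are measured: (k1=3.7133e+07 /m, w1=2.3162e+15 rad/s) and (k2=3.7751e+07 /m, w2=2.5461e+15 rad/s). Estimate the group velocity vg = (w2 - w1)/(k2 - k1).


vg = (w2 - w1) / (k2 - k1)
= (2.5461e+15 - 2.3162e+15) / (3.7751e+07 - 3.7133e+07)
= 2.2990e+14 / 6.1800e+05
= 3.7201e+08 m/s

3.7201e+08


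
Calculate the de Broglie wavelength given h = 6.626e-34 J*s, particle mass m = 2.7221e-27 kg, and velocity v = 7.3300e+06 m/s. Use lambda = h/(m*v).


lambda = h / (m * v)
= 6.626e-34 / (2.7221e-27 * 7.3300e+06)
= 6.626e-34 / 1.9953e-20
= 3.3208e-14 m

3.3208e-14


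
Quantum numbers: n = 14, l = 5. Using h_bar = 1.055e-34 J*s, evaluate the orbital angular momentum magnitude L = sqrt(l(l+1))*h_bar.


L = sqrt(l*(l+1)) * h_bar
= sqrt(5 * 6) * 1.055e-34
= sqrt(30) * 1.055e-34
= 5.4772 * 1.055e-34
= 5.7785e-34 J*s

5.7785e-34


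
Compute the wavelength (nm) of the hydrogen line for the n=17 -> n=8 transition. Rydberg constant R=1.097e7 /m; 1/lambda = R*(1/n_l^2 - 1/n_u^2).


1/lambda = R * (1/n_l^2 - 1/n_u^2)
= 1.097e7 * (1/8^2 - 1/17^2)
= 1.097e7 * (0.015625 - 0.00346)
= 1.097e7 * 0.012165
= 1.3345e+05 /m
lambda = 1 / 1.3345e+05 = 7493.5683 nm

7493.5683


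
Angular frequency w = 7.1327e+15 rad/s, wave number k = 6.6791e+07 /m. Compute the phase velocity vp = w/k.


vp = w / k
= 7.1327e+15 / 6.6791e+07
= 1.0679e+08 m/s

1.0679e+08


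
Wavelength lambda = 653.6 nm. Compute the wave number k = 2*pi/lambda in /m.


k = 2 * pi / lambda
= 6.2832 / (653.6e-9)
= 6.2832 / 6.5360e-07
= 9.6132e+06 /m

9.6132e+06


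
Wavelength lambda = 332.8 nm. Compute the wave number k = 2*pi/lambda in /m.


k = 2 * pi / lambda
= 6.2832 / (332.8e-9)
= 6.2832 / 3.3280e-07
= 1.8880e+07 /m

1.8880e+07


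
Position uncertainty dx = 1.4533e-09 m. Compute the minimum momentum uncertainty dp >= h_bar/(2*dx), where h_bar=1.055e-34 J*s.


dp = h_bar / (2 * dx)
= 1.055e-34 / (2 * 1.4533e-09)
= 1.055e-34 / 2.9066e-09
= 3.6297e-26 kg*m/s

3.6297e-26


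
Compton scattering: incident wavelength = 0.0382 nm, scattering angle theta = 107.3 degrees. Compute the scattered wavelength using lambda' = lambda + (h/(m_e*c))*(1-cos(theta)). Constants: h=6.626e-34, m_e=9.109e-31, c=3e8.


Compton wavelength: h/(m_e*c) = 2.4247e-12 m
d_lambda = 2.4247e-12 * (1 - cos(107.3 deg))
= 2.4247e-12 * 1.297375
= 3.1458e-12 m = 0.003146 nm
lambda' = 0.0382 + 0.003146
= 0.041346 nm

0.041346


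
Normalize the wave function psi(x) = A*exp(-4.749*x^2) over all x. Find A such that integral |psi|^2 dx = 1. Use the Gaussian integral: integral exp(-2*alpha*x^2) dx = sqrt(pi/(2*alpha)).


integral |psi|^2 dx = A^2 * sqrt(pi/(2*alpha)) = 1
A^2 = sqrt(2*alpha/pi)
= sqrt(2 * 4.749 / pi)
= 1.738766
A = sqrt(1.738766)
= 1.3186

1.3186


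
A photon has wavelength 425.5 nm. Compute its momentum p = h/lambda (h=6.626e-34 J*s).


p = h / lambda
= 6.626e-34 / (425.5e-9)
= 6.626e-34 / 4.2550e-07
= 1.5572e-27 kg*m/s

1.5572e-27


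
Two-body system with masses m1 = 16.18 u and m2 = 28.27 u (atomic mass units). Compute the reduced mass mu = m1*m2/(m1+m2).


mu = m1 * m2 / (m1 + m2)
= 16.18 * 28.27 / (16.18 + 28.27)
= 457.4086 / 44.45
= 10.2904 u

10.2904


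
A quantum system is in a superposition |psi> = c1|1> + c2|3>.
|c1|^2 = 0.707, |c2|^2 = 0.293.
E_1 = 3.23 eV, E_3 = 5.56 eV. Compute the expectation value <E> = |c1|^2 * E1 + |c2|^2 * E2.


<E> = |c1|^2 * E1 + |c2|^2 * E2
= 0.707 * 3.23 + 0.293 * 5.56
= 2.2836 + 1.6291
= 3.9127 eV

3.9127


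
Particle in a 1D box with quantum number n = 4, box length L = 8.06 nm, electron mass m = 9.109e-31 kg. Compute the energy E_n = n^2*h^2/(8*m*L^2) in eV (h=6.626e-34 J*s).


E = n^2 * h^2 / (8 * m * L^2)
= 4^2 * (6.626e-34)^2 / (8 * 9.109e-31 * (8.06e-9)^2)
= 16 * 4.3904e-67 / (8 * 9.109e-31 * 6.4964e-17)
= 1.4839e-20 J
= 0.0926 eV

0.0926


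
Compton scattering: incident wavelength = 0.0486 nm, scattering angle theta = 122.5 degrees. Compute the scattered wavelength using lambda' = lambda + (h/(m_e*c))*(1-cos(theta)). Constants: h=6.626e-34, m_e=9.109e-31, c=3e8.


Compton wavelength: h/(m_e*c) = 2.4247e-12 m
d_lambda = 2.4247e-12 * (1 - cos(122.5 deg))
= 2.4247e-12 * 1.5373
= 3.7275e-12 m = 0.003728 nm
lambda' = 0.0486 + 0.003728
= 0.052328 nm

0.052328


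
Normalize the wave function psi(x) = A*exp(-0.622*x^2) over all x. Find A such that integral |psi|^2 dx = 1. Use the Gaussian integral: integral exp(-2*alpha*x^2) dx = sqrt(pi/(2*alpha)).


integral |psi|^2 dx = A^2 * sqrt(pi/(2*alpha)) = 1
A^2 = sqrt(2*alpha/pi)
= sqrt(2 * 0.622 / pi)
= 0.629267
A = sqrt(0.629267)
= 0.7933

0.7933


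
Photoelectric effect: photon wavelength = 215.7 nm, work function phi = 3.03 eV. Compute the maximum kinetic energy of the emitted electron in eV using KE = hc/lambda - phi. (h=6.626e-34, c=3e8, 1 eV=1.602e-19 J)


E_photon = hc / lambda
= (6.626e-34)(3e8) / (215.7e-9)
= 9.2156e-19 J
= 5.7525 eV
KE = E_photon - phi
= 5.7525 - 3.03
= 2.7225 eV

2.7225


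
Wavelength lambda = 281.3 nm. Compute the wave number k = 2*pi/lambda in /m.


k = 2 * pi / lambda
= 6.2832 / (281.3e-9)
= 6.2832 / 2.8130e-07
= 2.2336e+07 /m

2.2336e+07


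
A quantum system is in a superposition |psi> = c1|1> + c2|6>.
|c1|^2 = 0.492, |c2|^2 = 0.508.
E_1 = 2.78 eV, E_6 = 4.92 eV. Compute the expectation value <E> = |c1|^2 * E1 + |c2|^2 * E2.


<E> = |c1|^2 * E1 + |c2|^2 * E2
= 0.492 * 2.78 + 0.508 * 4.92
= 1.3678 + 2.4994
= 3.8671 eV

3.8671


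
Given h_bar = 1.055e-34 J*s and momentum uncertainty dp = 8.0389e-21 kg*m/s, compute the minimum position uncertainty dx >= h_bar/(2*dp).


dx = h_bar / (2 * dp)
= 1.055e-34 / (2 * 8.0389e-21)
= 1.055e-34 / 1.6078e-20
= 6.5618e-15 m

6.5618e-15


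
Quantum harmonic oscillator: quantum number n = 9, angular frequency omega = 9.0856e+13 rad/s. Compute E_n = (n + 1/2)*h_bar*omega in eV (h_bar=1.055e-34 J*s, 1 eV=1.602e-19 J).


E = (n + 1/2) * h_bar * omega
= (9 + 0.5) * 1.055e-34 * 9.0856e+13
= 9.5 * 9.5853e-21
= 9.1060e-20 J
= 0.5684 eV

0.5684


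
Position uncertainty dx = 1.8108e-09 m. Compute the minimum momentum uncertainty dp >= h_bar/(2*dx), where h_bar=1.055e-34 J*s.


dp = h_bar / (2 * dx)
= 1.055e-34 / (2 * 1.8108e-09)
= 1.055e-34 / 3.6216e-09
= 2.9131e-26 kg*m/s

2.9131e-26


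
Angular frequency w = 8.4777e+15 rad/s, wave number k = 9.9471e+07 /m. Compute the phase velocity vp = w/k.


vp = w / k
= 8.4777e+15 / 9.9471e+07
= 8.5228e+07 m/s

8.5228e+07


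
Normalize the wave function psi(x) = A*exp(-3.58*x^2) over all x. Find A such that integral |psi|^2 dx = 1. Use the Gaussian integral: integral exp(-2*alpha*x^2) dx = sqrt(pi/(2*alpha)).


integral |psi|^2 dx = A^2 * sqrt(pi/(2*alpha)) = 1
A^2 = sqrt(2*alpha/pi)
= sqrt(2 * 3.58 / pi)
= 1.509668
A = sqrt(1.509668)
= 1.2287

1.2287


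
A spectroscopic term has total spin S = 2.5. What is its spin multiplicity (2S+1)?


Spin multiplicity = 2S + 1
= 2 * 2.5 + 1
= 5.0 + 1
= 6

6


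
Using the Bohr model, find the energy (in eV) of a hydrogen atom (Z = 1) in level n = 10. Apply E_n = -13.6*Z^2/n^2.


E_n = -13.6 * Z^2 / n^2
= -13.6 * 1^2 / 10^2
= -13.6 * 1 / 100
= -0.136 eV

-0.136


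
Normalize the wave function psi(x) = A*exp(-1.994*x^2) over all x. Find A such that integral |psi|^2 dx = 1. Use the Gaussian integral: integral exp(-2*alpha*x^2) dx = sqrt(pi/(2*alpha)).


integral |psi|^2 dx = A^2 * sqrt(pi/(2*alpha)) = 1
A^2 = sqrt(2*alpha/pi)
= sqrt(2 * 1.994 / pi)
= 1.126685
A = sqrt(1.126685)
= 1.0615

1.0615


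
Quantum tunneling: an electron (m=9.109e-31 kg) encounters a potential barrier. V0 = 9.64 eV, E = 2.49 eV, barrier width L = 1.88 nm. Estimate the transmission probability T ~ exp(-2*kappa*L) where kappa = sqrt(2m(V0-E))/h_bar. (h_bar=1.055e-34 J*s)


V0 - E = 7.15 eV = 1.1454e-18 J
kappa = sqrt(2 * m * (V0-E)) / h_bar
= sqrt(2 * 9.109e-31 * 1.1454e-18) / 1.055e-34
= 1.3692e+10 /m
2*kappa*L = 2 * 1.3692e+10 * 1.88e-9
= 51.4837
T = exp(-51.4837) = 4.374212e-23

4.374212e-23


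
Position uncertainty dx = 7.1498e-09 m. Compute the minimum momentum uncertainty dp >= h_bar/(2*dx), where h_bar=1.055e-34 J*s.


dp = h_bar / (2 * dx)
= 1.055e-34 / (2 * 7.1498e-09)
= 1.055e-34 / 1.4300e-08
= 7.3778e-27 kg*m/s

7.3778e-27


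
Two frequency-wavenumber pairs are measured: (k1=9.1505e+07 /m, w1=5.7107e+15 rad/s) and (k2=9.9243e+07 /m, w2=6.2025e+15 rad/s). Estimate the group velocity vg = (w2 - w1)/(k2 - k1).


vg = (w2 - w1) / (k2 - k1)
= (6.2025e+15 - 5.7107e+15) / (9.9243e+07 - 9.1505e+07)
= 4.9180e+14 / 7.7380e+06
= 6.3556e+07 m/s

6.3556e+07


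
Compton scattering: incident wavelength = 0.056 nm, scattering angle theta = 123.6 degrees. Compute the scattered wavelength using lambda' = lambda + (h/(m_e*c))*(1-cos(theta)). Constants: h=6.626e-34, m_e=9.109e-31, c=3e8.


Compton wavelength: h/(m_e*c) = 2.4247e-12 m
d_lambda = 2.4247e-12 * (1 - cos(123.6 deg))
= 2.4247e-12 * 1.553392
= 3.7665e-12 m = 0.003767 nm
lambda' = 0.056 + 0.003767
= 0.059767 nm

0.059767


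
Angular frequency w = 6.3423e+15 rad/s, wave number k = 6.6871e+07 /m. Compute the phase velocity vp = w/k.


vp = w / k
= 6.3423e+15 / 6.6871e+07
= 9.4844e+07 m/s

9.4844e+07


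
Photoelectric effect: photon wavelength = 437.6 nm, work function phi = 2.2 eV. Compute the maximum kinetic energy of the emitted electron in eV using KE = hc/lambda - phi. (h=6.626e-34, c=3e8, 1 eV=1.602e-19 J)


E_photon = hc / lambda
= (6.626e-34)(3e8) / (437.6e-9)
= 4.5425e-19 J
= 2.8355 eV
KE = E_photon - phi
= 2.8355 - 2.2
= 0.6355 eV

0.6355


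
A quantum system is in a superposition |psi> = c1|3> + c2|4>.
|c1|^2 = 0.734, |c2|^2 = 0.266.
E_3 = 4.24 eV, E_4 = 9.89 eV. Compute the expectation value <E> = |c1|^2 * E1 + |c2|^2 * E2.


<E> = |c1|^2 * E1 + |c2|^2 * E2
= 0.734 * 4.24 + 0.266 * 9.89
= 3.1122 + 2.6307
= 5.7429 eV

5.7429


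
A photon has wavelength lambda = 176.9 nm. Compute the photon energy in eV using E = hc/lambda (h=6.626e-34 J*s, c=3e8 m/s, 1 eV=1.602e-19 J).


E = hc / lambda
= (6.626e-34)(3e8) / (176.9e-9)
= 1.9878e-25 / 1.7690e-07
= 1.1237e-18 J
Converting to eV: 1.1237e-18 / 1.602e-19
= 7.0143 eV

7.0143


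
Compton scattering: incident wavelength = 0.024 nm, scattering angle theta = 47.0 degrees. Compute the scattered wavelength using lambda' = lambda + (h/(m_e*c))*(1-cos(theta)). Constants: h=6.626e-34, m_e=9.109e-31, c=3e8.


Compton wavelength: h/(m_e*c) = 2.4247e-12 m
d_lambda = 2.4247e-12 * (1 - cos(47.0 deg))
= 2.4247e-12 * 0.318002
= 7.7106e-13 m = 0.000771 nm
lambda' = 0.024 + 0.000771
= 0.024771 nm

0.024771


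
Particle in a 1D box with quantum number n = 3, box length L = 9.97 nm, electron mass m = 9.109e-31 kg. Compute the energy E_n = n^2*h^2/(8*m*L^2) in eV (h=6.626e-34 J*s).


E = n^2 * h^2 / (8 * m * L^2)
= 3^2 * (6.626e-34)^2 / (8 * 9.109e-31 * (9.97e-9)^2)
= 9 * 4.3904e-67 / (8 * 9.109e-31 * 9.9401e-17)
= 5.4550e-21 J
= 0.0341 eV

0.0341


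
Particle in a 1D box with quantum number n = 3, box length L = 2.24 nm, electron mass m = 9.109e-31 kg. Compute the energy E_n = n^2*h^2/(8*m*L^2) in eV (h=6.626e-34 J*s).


E = n^2 * h^2 / (8 * m * L^2)
= 3^2 * (6.626e-34)^2 / (8 * 9.109e-31 * (2.24e-9)^2)
= 9 * 4.3904e-67 / (8 * 9.109e-31 * 5.0176e-18)
= 1.0807e-19 J
= 0.6746 eV

0.6746


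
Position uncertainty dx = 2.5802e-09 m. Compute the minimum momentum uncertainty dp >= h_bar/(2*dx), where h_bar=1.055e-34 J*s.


dp = h_bar / (2 * dx)
= 1.055e-34 / (2 * 2.5802e-09)
= 1.055e-34 / 5.1604e-09
= 2.0444e-26 kg*m/s

2.0444e-26


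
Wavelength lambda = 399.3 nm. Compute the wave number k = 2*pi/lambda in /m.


k = 2 * pi / lambda
= 6.2832 / (399.3e-9)
= 6.2832 / 3.9930e-07
= 1.5736e+07 /m

1.5736e+07


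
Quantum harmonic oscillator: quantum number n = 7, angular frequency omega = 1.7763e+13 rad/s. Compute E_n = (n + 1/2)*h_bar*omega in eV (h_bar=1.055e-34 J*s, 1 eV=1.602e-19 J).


E = (n + 1/2) * h_bar * omega
= (7 + 0.5) * 1.055e-34 * 1.7763e+13
= 7.5 * 1.8740e-21
= 1.4055e-20 J
= 0.0877 eV

0.0877


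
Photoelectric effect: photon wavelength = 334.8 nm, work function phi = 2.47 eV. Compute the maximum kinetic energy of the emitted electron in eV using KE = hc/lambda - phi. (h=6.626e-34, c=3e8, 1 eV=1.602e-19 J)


E_photon = hc / lambda
= (6.626e-34)(3e8) / (334.8e-9)
= 5.9373e-19 J
= 3.7062 eV
KE = E_photon - phi
= 3.7062 - 2.47
= 1.2362 eV

1.2362


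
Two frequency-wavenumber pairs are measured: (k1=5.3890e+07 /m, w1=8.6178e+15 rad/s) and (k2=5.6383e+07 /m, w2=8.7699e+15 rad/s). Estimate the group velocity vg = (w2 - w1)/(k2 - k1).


vg = (w2 - w1) / (k2 - k1)
= (8.7699e+15 - 8.6178e+15) / (5.6383e+07 - 5.3890e+07)
= 1.5210e+14 / 2.4930e+06
= 6.1011e+07 m/s

6.1011e+07


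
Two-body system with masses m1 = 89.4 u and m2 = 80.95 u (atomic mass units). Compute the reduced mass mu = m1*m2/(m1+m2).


mu = m1 * m2 / (m1 + m2)
= 89.4 * 80.95 / (89.4 + 80.95)
= 7236.93 / 170.35
= 42.4827 u

42.4827


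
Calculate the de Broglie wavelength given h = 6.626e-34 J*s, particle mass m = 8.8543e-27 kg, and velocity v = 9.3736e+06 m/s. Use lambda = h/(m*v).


lambda = h / (m * v)
= 6.626e-34 / (8.8543e-27 * 9.3736e+06)
= 6.626e-34 / 8.2997e-20
= 7.9835e-15 m

7.9835e-15


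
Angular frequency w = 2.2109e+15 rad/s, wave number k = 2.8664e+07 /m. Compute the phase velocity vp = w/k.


vp = w / k
= 2.2109e+15 / 2.8664e+07
= 7.7132e+07 m/s

7.7132e+07


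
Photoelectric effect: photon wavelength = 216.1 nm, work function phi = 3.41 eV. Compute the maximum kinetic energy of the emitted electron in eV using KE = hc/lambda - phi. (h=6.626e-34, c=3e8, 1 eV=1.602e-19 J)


E_photon = hc / lambda
= (6.626e-34)(3e8) / (216.1e-9)
= 9.1985e-19 J
= 5.7419 eV
KE = E_photon - phi
= 5.7419 - 3.41
= 2.3319 eV

2.3319


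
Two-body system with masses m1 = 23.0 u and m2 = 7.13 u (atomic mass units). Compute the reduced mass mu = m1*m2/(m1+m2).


mu = m1 * m2 / (m1 + m2)
= 23.0 * 7.13 / (23.0 + 7.13)
= 163.99 / 30.13
= 5.4427 u

5.4427


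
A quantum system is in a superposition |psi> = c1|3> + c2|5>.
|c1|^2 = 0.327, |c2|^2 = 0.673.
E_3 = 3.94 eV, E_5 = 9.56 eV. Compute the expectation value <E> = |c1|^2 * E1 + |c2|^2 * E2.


<E> = |c1|^2 * E1 + |c2|^2 * E2
= 0.327 * 3.94 + 0.673 * 9.56
= 1.2884 + 6.4339
= 7.7223 eV

7.7223


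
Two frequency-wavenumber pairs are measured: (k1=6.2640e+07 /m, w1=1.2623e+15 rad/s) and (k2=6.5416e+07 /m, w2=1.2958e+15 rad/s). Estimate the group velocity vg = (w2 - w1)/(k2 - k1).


vg = (w2 - w1) / (k2 - k1)
= (1.2958e+15 - 1.2623e+15) / (6.5416e+07 - 6.2640e+07)
= 3.3500e+13 / 2.7760e+06
= 1.2068e+07 m/s

1.2068e+07


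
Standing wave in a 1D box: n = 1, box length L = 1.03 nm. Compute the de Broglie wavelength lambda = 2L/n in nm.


lambda = 2L / n
= 2 * 1.03 / 1
= 2.06 / 1
= 2.06 nm

2.06


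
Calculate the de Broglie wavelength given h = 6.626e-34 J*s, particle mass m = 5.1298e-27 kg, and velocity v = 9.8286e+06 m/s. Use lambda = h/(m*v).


lambda = h / (m * v)
= 6.626e-34 / (5.1298e-27 * 9.8286e+06)
= 6.626e-34 / 5.0419e-20
= 1.3142e-14 m

1.3142e-14


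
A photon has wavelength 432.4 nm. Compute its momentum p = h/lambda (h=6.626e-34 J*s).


p = h / lambda
= 6.626e-34 / (432.4e-9)
= 6.626e-34 / 4.3240e-07
= 1.5324e-27 kg*m/s

1.5324e-27


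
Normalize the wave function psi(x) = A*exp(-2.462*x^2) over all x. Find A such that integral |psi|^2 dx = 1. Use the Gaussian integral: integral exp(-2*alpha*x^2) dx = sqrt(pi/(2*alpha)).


integral |psi|^2 dx = A^2 * sqrt(pi/(2*alpha)) = 1
A^2 = sqrt(2*alpha/pi)
= sqrt(2 * 2.462 / pi)
= 1.251942
A = sqrt(1.251942)
= 1.1189

1.1189


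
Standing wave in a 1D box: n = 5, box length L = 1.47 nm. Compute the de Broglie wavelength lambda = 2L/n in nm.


lambda = 2L / n
= 2 * 1.47 / 5
= 2.94 / 5
= 0.588 nm

0.588


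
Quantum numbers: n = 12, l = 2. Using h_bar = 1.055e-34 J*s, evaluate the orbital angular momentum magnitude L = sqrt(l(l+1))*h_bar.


L = sqrt(l*(l+1)) * h_bar
= sqrt(2 * 3) * 1.055e-34
= sqrt(6) * 1.055e-34
= 2.4495 * 1.055e-34
= 2.5842e-34 J*s

2.5842e-34


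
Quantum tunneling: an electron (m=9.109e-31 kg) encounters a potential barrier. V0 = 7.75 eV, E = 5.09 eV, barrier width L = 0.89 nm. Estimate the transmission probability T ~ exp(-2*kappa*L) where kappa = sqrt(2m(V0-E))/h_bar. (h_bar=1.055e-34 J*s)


V0 - E = 2.66 eV = 4.2613e-19 J
kappa = sqrt(2 * m * (V0-E)) / h_bar
= sqrt(2 * 9.109e-31 * 4.2613e-19) / 1.055e-34
= 8.3516e+09 /m
2*kappa*L = 2 * 8.3516e+09 * 0.89e-9
= 14.8659
T = exp(-14.8659) = 3.498164e-07

3.498164e-07
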